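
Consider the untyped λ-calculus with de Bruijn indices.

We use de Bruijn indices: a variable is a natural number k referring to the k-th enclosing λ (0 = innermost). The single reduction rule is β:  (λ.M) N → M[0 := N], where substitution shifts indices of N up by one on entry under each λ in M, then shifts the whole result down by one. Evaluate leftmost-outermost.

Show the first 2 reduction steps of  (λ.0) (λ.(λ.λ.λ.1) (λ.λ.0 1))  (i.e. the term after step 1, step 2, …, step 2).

Answer: after 2 steps: λ.λ.λ.1

Working:
  start: (λ.0) (λ.(λ.λ.λ.1) (λ.λ.0 1))
  [1] λ.(λ.λ.λ.1) (λ.λ.0 1)
  [2] λ.λ.λ.1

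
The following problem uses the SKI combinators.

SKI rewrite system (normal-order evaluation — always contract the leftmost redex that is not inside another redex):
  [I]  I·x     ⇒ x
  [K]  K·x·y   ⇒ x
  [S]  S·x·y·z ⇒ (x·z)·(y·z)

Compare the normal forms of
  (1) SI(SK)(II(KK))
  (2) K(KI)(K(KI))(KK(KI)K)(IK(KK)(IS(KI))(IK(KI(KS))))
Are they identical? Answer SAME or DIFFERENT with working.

Answer: SAME — A ⇓ K, B ⇓ K

Derivation:
Term A:
  start: SI(SK)(II(KK))
  [1] I(II(KK))(SK(II(KK)))
  [2] II(KK)(SK(II(KK)))
  [3] I(KK)(SK(II(KK)))
  [4] KK(SK(II(KK)))
  [5] K

Term B:
  start: K(KI)(K(KI))(KK(KI)K)(IK(KK)(IS(KI))(IK(KI(KS))))
  [1] KI(KK(KI)K)(IK(KK)(IS(KI))(IK(KI(KS))))
  [2] I(IK(KK)(IS(KI))(IK(KI(KS))))
  [3] IK(KK)(IS(KI))(IK(KI(KS)))
  [4] K(KK)(IS(KI))(IK(KI(KS)))
  [5] KK(IK(KI(KS)))
  [6] K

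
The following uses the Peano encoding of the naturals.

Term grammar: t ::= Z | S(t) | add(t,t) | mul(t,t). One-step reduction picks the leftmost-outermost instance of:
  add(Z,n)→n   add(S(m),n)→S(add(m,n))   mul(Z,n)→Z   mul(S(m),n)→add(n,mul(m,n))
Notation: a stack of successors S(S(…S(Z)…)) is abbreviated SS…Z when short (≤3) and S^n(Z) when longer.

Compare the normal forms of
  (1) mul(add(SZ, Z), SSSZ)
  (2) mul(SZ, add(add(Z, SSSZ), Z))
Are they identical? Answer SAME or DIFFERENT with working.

Answer: SAME — A ⇓ SSSZ, B ⇓ SSSZ

Working:
Term A:
  start: mul(add(SZ, Z), SSSZ)
  [1] mul(S(add(Z, Z)), SSSZ)
  [2] add(SSSZ, mul(add(Z, Z), SSSZ))
  [3] S(add(SSZ, mul(add(Z, Z), SSSZ)))
  [4] S(S(add(SZ, mul(add(Z, Z), SSSZ))))
  [5] S(S(S(add(Z, mul(add(Z, Z), SSSZ)))))
  [6] S(S(S(mul(add(Z, Z), SSSZ))))
  [7] S(S(S(mul(Z, SSSZ))))
  [8] SSSZ

Term B:
  start: mul(SZ, add(add(Z, SSSZ), Z))
  [1] add(add(add(Z, SSSZ), Z), mul(Z, add(add(Z, SSSZ), Z)))
  [2] add(add(SSSZ, Z), mul(Z, add(add(Z, SSSZ), Z)))
  [3] add(S(add(SSZ, Z)), mul(Z, add(add(Z, SSSZ), Z)))
  [4] S(add(add(SSZ, Z), mul(Z, add(add(Z, SSSZ), Z))))
  [5] S(add(S(add(SZ, Z)), mul(Z, add(add(Z, SSSZ), Z))))
  [6] S(S(add(add(SZ, Z), mul(Z, add(add(Z, SSSZ), Z)))))
  [7] S(S(add(S(add(Z, Z)), mul(Z, add(add(Z, SSSZ), Z)))))
  [8] S(S(S(add(add(Z, Z), mul(Z, add(add(Z, SSSZ), Z))))))
  [9] S(S(S(add(Z, mul(Z, add(add(Z, SSSZ), Z))))))
  [10] S(S(S(mul(Z, add(add(Z, SSSZ), Z)))))
  [11] SSSZ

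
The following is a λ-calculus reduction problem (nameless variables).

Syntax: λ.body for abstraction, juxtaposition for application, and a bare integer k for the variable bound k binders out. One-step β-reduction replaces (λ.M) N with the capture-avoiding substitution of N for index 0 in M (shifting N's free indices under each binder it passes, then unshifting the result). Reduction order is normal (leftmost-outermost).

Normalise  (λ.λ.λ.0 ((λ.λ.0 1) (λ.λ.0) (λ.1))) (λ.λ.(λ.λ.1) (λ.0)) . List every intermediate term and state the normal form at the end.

Answer: normal form = λ.λ.0 0  (in 4 steps)

Reduction:
  start: (λ.λ.λ.0 ((λ.λ.0 1) (λ.λ.0) (λ.1))) (λ.λ.(λ.λ.1) (λ.0))
  step 1: λ.λ.0 ((λ.λ.0 1) (λ.λ.0) (λ.1))
  step 2: λ.λ.0 ((λ.0 (λ.λ.0)) (λ.1))
  step 3: λ.λ.0 ((λ.1) (λ.λ.0))
  step 4: λ.λ.0 0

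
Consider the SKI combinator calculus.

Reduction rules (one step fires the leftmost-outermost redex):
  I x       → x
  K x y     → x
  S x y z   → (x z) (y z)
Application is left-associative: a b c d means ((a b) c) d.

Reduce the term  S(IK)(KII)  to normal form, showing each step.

Answer: normal form = SKI  (in 2 steps)

Working:
  start: S(IK)(KII)
  →1  SK(KII)
  →2  SKI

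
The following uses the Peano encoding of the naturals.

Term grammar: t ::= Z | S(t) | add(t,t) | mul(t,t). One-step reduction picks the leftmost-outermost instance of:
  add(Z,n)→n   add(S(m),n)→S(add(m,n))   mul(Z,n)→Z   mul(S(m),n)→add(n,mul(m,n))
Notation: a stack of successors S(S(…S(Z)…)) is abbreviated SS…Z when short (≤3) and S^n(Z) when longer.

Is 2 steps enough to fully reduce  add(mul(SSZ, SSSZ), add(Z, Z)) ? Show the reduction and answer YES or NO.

Answer: NO — after 2 steps the term is add(S(add(SSZ, mul(SZ, SSSZ))), add(Z, Z)), not yet normal

Working:
  start: add(mul(SSZ, SSSZ), add(Z, Z))
  [1] add(add(SSSZ, mul(SZ, SSSZ)), add(Z, Z))
  [2] add(S(add(SSZ, mul(SZ, SSSZ))), add(Z, Z))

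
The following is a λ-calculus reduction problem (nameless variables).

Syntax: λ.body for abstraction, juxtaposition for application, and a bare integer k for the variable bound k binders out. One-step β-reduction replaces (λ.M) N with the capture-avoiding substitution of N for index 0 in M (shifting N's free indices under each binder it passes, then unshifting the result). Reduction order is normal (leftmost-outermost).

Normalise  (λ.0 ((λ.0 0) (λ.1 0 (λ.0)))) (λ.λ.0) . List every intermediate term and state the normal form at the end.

Answer: normal form = λ.0  (in 2 steps)

Derivation:
  start: (λ.0 ((λ.0 0) (λ.1 0 (λ.0)))) (λ.λ.0)
  →1  (λ.λ.0) ((λ.0 0) (λ.(λ.λ.0) 0 (λ.0)))
  →2  λ.0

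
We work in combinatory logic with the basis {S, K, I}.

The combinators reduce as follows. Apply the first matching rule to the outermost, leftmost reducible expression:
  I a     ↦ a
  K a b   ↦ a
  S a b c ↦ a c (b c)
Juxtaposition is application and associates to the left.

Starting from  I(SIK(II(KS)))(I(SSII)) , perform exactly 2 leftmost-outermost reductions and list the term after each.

  start: I(SIK(II(KS)))(I(SSII))
  [1] SIK(II(KS))(I(SSII))
  [2] I(II(KS))(K(II(KS)))(I(SSII))

Answer: after 2 steps: I(II(KS))(K(II(KS)))(I(SSII))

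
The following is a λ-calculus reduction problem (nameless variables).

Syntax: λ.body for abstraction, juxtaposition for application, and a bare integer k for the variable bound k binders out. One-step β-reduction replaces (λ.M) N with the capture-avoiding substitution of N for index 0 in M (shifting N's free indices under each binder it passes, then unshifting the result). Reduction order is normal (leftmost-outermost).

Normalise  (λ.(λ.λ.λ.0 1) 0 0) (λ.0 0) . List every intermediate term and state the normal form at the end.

  start: (λ.(λ.λ.λ.0 1) 0 0) (λ.0 0)
  →1  (λ.λ.λ.0 1) (λ.0 0) (λ.0 0)
  →2  (λ.λ.0 1) (λ.0 0)
  →3  λ.0 (λ.0 0)

Answer: normal form = λ.0 (λ.0 0)  (in 3 steps)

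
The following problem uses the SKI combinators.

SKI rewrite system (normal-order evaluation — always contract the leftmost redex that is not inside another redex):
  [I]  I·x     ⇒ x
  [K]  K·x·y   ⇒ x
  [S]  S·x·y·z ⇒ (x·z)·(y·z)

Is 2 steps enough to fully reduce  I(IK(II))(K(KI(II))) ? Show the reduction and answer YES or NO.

  start: I(IK(II))(K(KI(II)))
  step 1: IK(II)(K(KI(II)))
  step 2: K(II)(K(KI(II)))

Answer: NO — after 2 steps the term is K(II)(K(KI(II))), not yet normal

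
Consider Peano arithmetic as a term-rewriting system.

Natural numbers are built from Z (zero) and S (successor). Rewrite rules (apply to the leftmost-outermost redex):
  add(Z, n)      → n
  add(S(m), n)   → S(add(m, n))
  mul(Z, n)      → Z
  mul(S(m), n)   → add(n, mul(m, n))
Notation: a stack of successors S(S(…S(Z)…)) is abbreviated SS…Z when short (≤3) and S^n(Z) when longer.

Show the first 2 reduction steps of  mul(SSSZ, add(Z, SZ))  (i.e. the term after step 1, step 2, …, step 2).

Answer: after 2 steps: add(SZ, mul(SSZ, add(Z, SZ)))

Working:
  start: mul(SSSZ, add(Z, SZ))
  [1] add(add(Z, SZ), mul(SSZ, add(Z, SZ)))
  [2] add(SZ, mul(SSZ, add(Z, SZ)))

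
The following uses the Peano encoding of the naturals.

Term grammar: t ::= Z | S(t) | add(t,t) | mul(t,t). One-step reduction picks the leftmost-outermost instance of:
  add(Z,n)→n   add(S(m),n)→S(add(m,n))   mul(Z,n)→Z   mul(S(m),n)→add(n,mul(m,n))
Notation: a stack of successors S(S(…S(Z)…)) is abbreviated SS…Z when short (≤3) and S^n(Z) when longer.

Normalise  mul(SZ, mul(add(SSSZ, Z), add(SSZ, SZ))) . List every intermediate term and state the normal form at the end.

  start: mul(SZ, mul(add(SSSZ, Z), add(SSZ, SZ)))
  →1  add(mul(add(SSSZ, Z), add(SSZ, SZ)), mul(Z, mul(add(SSSZ, Z), add(SSZ, SZ))))
  →2  add(mul(S(add(SSZ, Z)), add(SSZ, SZ)), mul(Z, mul(add(SSSZ, Z), add(SSZ, SZ))))
  →3  add(add(add(SSZ, SZ), mul(add(SSZ, Z), add(SSZ, SZ))), mul(Z, mul(add(SSSZ, Z), add(SSZ, SZ))))
  →4  add(add(S(add(SZ, SZ)), mul(add(SSZ, Z), add(SSZ, SZ))), mul(Z, mul(add(SSSZ, Z), add(SSZ, SZ))))
  →5  add(S(add(add(SZ, SZ), mul(add(SSZ, Z), add(SSZ, SZ)))), mul(Z, mul(add(SSSZ, Z), add(SSZ, SZ))))
  →6  S(add(add(add(SZ, SZ), mul(add(SSZ, Z), add(SSZ, SZ))), mul(Z, mul(add(SSSZ, Z), add(SSZ, SZ)))))
  →7  S(add(add(S(add(Z, SZ)), mul(add(SSZ, Z), add(SSZ, SZ))), mul(Z, mul(add(SSSZ, Z), add(SSZ, SZ)))))
  →8  S(add(S(add(add(Z, SZ), mul(add(SSZ, Z), add(SSZ, SZ)))), mul(Z, mul(add(SSSZ, Z), add(SSZ, SZ)))))
  →9  S(S(add(add(add(Z, SZ), mul(add(SSZ, Z), add(SSZ, SZ))), mul(Z, mul(add(SSSZ, Z), add(SSZ, SZ))))))
  →10  S(S(add(add(SZ, mul(add(SSZ, Z), add(SSZ, SZ))), mul(Z, mul(add(SSSZ, Z), add(SSZ, SZ))))))
  →11  S(S(add(S(add(Z, mul(add(SSZ, Z), add(SSZ, SZ)))), mul(Z, mul(add(SSSZ, Z), add(SSZ, SZ))))))
  →12  S(S(S(add(add(Z, mul(add(SSZ, Z), add(SSZ, SZ))), mul(Z, mul(add(SSSZ, Z), add(SSZ, SZ)))))))
  →13  S(S(S(add(mul(add(SSZ, Z), add(SSZ, SZ)), mul(Z, mul(add(SSSZ, Z), add(SSZ, SZ)))))))
  →14  S(S(S(add(mul(S(add(SZ, Z)), add(SSZ, SZ)), mul(Z, mul(add(SSSZ, Z), add(SSZ, SZ)))))))
  →15  S(S(S(add(add(add(SSZ, SZ), mul(add(SZ, Z), add(SSZ, SZ))), mul(Z, mul(add(SSSZ, Z), add(SSZ, SZ)))))))
  →16  S(S(S(add(add(S(add(SZ, SZ)), mul(add(SZ, Z), add(SSZ, SZ))), mul(Z, mul(add(SSSZ, Z), add(SSZ, SZ)))))))
  →17  S(S(S(add(S(add(add(SZ, SZ), mul(add(SZ, Z), add(SSZ, SZ)))), mul(Z, mul(add(SSSZ, Z), add(SSZ, SZ)))))))
  →18  S(S(S(S(add(add(add(SZ, SZ), mul(add(SZ, Z), add(SSZ, SZ))), mul(Z, mul(add(SSSZ, Z), add(SSZ, SZ))))))))
  →19  S(S(S(S(add(add(S(add(Z, SZ)), mul(add(SZ, Z), add(SSZ, SZ))), mul(Z, mul(add(SSSZ, Z), add(SSZ, SZ))))))))
  →20  S(S(S(S(add(S(add(add(Z, SZ), mul(add(SZ, Z), add(SSZ, SZ)))), mul(Z, mul(add(SSSZ, Z), add(SSZ, SZ))))))))
  →21  S(S(S(S(S(add(add(add(Z, SZ), mul(add(SZ, Z), add(SSZ, SZ))), mul(Z, mul(add(SSSZ, Z), add(SSZ, SZ)))))))))
  →22  S(S(S(S(S(add(add(SZ, mul(add(SZ, Z), add(SSZ, SZ))), mul(Z, mul(add(SSSZ, Z), add(SSZ, SZ)))))))))
  →23  S(S(S(S(S(add(S(add(Z, mul(add(SZ, Z), add(SSZ, SZ)))), mul(Z, mul(add(SSSZ, Z), add(SSZ, SZ)))))))))
  →24  S(S(S(S(S(S(add(add(Z, mul(add(SZ, Z), add(SSZ, SZ))), mul(Z, mul(add(SSSZ, Z), add(SSZ, SZ))))))))))
  →25  S(S(S(S(S(S(add(mul(add(SZ, Z), add(SSZ, SZ)), mul(Z, mul(add(SSSZ, Z), add(SSZ, SZ))))))))))
  →26  S(S(S(S(S(S(add(mul(S(add(Z, Z)), add(SSZ, SZ)), mul(Z, mul(add(SSSZ, Z), add(SSZ, SZ))))))))))
  →27  S(S(S(S(S(S(add(add(add(SSZ, SZ), mul(add(Z, Z), add(SSZ, SZ))), mul(Z, mul(add(SSSZ, Z), add(SSZ, SZ))))))))))
  →28  S(S(S(S(S(S(add(add(S(add(SZ, SZ)), mul(add(Z, Z), add(SSZ, SZ))), mul(Z, mul(add(SSSZ, Z), add(SSZ, SZ))))))))))
  →29  S(S(S(S(S(S(add(S(add(add(SZ, SZ), mul(add(Z, Z), add(SSZ, SZ)))), mul(Z, mul(add(SSSZ, Z), add(SSZ, SZ))))))))))
  →30  S(S(S(S(S(S(S(add(add(add(SZ, SZ), mul(add(Z, Z), add(SSZ, SZ))), mul(Z, mul(add(SSSZ, Z), add(SSZ, SZ)))))))))))
  →31  S(S(S(S(S(S(S(add(add(S(add(Z, SZ)), mul(add(Z, Z), add(SSZ, SZ))), mul(Z, mul(add(SSSZ, Z), add(SSZ, SZ)))))))))))
  →32  S(S(S(S(S(S(S(add(S(add(add(Z, SZ), mul(add(Z, Z), add(SSZ, SZ)))), mul(Z, mul(add(SSSZ, Z), add(SSZ, SZ)))))))))))
  →33  S(S(S(S(S(S(S(S(add(add(add(Z, SZ), mul(add(Z, Z), add(SSZ, SZ))), mul(Z, mul(add(SSSZ, Z), add(SSZ, SZ))))))))))))
  →34  S(S(S(S(S(S(S(S(add(add(SZ, mul(add(Z, Z), add(SSZ, SZ))), mul(Z, mul(add(SSSZ, Z), add(SSZ, SZ))))))))))))
  →35  S(S(S(S(S(S(S(S(add(S(add(Z, mul(add(Z, Z), add(SSZ, SZ)))), mul(Z, mul(add(SSSZ, Z), add(SSZ, SZ))))))))))))
  →36  S(S(S(S(S(S(S(S(S(add(add(Z, mul(add(Z, Z), add(SSZ, SZ))), mul(Z, mul(add(SSSZ, Z), add(SSZ, SZ)))))))))))))
  →37  S(S(S(S(S(S(S(S(S(add(mul(add(Z, Z), add(SSZ, SZ)), mul(Z, mul(add(SSSZ, Z), add(SSZ, SZ)))))))))))))
  →38  S(S(S(S(S(S(S(S(S(add(mul(Z, add(SSZ, SZ)), mul(Z, mul(add(SSSZ, Z), add(SSZ, SZ)))))))))))))
  →39  S(S(S(S(S(S(S(S(S(add(Z, mul(Z, mul(add(SSSZ, Z), add(SSZ, SZ)))))))))))))
  →40  S(S(S(S(S(S(S(S(S(mul(Z, mul(add(SSSZ, Z), add(SSZ, SZ))))))))))))
  →41  S^9(Z)

Answer: normal form = S^9(Z)  (in 41 steps)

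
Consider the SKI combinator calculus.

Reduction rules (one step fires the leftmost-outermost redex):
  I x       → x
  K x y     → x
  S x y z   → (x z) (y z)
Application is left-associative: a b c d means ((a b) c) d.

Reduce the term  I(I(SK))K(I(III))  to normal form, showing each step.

  start: I(I(SK))K(I(III))
  [1] I(SK)K(I(III))
  [2] SKK(I(III))
  [3] K(I(III))(K(I(III)))
  [4] I(III)
  [5] III
  [6] II
  [7] I

Answer: normal form = I  (in 7 steps)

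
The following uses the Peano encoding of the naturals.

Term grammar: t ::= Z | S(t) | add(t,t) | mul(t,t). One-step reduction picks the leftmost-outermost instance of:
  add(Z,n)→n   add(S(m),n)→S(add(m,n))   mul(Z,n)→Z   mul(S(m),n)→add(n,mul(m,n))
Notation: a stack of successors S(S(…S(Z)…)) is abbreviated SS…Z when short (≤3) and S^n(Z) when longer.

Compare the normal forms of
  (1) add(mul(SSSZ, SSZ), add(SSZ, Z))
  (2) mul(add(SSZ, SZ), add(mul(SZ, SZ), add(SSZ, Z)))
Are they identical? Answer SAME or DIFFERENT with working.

Term A:
  start: add(mul(SSSZ, SSZ), add(SSZ, Z))
  →1  add(add(SSZ, mul(SSZ, SSZ)), add(SSZ, Z))
  →2  add(S(add(SZ, mul(SSZ, SSZ))), add(SSZ, Z))
  →3  S(add(add(SZ, mul(SSZ, SSZ)), add(SSZ, Z)))
  →4  S(add(S(add(Z, mul(SSZ, SSZ))), add(SSZ, Z)))
  →5  S(S(add(add(Z, mul(SSZ, SSZ)), add(SSZ, Z))))
  →6  S(S(add(mul(SSZ, SSZ), add(SSZ, Z))))
  →7  S(S(add(add(SSZ, mul(SZ, SSZ)), add(SSZ, Z))))
  →8  S(S(add(S(add(SZ, mul(SZ, SSZ))), add(SSZ, Z))))
  →9  S(S(S(add(add(SZ, mul(SZ, SSZ)), add(SSZ, Z)))))
  →10  S(S(S(add(S(add(Z, mul(SZ, SSZ))), add(SSZ, Z)))))
  →11  S(S(S(S(add(add(Z, mul(SZ, SSZ)), add(SSZ, Z))))))
  →12  S(S(S(S(add(mul(SZ, SSZ), add(SSZ, Z))))))
  →13  S(S(S(S(add(add(SSZ, mul(Z, SSZ)), add(SSZ, Z))))))
  →14  S(S(S(S(add(S(add(SZ, mul(Z, SSZ))), add(SSZ, Z))))))
  →15  S(S(S(S(S(add(add(SZ, mul(Z, SSZ)), add(SSZ, Z)))))))
  →16  S(S(S(S(S(add(S(add(Z, mul(Z, SSZ))), add(SSZ, Z)))))))
  →17  S(S(S(S(S(S(add(add(Z, mul(Z, SSZ)), add(SSZ, Z))))))))
  →18  S(S(S(S(S(S(add(mul(Z, SSZ), add(SSZ, Z))))))))
  →19  S(S(S(S(S(S(add(Z, add(SSZ, Z))))))))
  →20  S(S(S(S(S(S(add(SSZ, Z)))))))
  →21  S(S(S(S(S(S(S(add(SZ, Z))))))))
  →22  S(S(S(S(S(S(S(S(add(Z, Z)))))))))
  →23  S^8(Z)

Term B:
  start: mul(add(SSZ, SZ), add(mul(SZ, SZ), add(SSZ, Z)))
  →1  mul(S(add(SZ, SZ)), add(mul(SZ, SZ), add(SSZ, Z)))
  →2  add(add(mul(SZ, SZ), add(SSZ, Z)), mul(add(SZ, SZ), add(mul(SZ, SZ), add(SSZ, Z))))
  →3  add(add(add(SZ, mul(Z, SZ)), add(SSZ, Z)), mul(add(SZ, SZ), add(mul(SZ, SZ), add(SSZ, Z))))
  →4  add(add(S(add(Z, mul(Z, SZ))), add(SSZ, Z)), mul(add(SZ, SZ), add(mul(SZ, SZ), add(SSZ, Z))))
  →5  add(S(add(add(Z, mul(Z, SZ)), add(SSZ, Z))), mul(add(SZ, SZ), add(mul(SZ, SZ), add(SSZ, Z))))
  →6  S(add(add(add(Z, mul(Z, SZ)), add(SSZ, Z)), mul(add(SZ, SZ), add(mul(SZ, SZ), add(SSZ, Z)))))
  →7  S(add(add(mul(Z, SZ), add(SSZ, Z)), mul(add(SZ, SZ), add(mul(SZ, SZ), add(SSZ, Z)))))
  →8  S(add(add(Z, add(SSZ, Z)), mul(add(SZ, SZ), add(mul(SZ, SZ), add(SSZ, Z)))))
  →9  S(add(add(SSZ, Z), mul(add(SZ, SZ), add(mul(SZ, SZ), add(SSZ, Z)))))
  →10  S(add(S(add(SZ, Z)), mul(add(SZ, SZ), add(mul(SZ, SZ), add(SSZ, Z)))))
  →11  S(S(add(add(SZ, Z), mul(add(SZ, SZ), add(mul(SZ, SZ), add(SSZ, Z))))))
  →12  S(S(add(S(add(Z, Z)), mul(add(SZ, SZ), add(mul(SZ, SZ), add(SSZ, Z))))))
  →13  S(S(S(add(add(Z, Z), mul(add(SZ, SZ), add(mul(SZ, SZ), add(SSZ, Z)))))))
  →14  S(S(S(add(Z, mul(add(SZ, SZ), add(mul(SZ, SZ), add(SSZ, Z)))))))
  →15  S(S(S(mul(add(SZ, SZ), add(mul(SZ, SZ), add(SSZ, Z))))))
  →16  S(S(S(mul(S(add(Z, SZ)), add(mul(SZ, SZ), add(SSZ, Z))))))
  →17  S(S(S(add(add(mul(SZ, SZ), add(SSZ, Z)), mul(add(Z, SZ), add(mul(SZ, SZ), add(SSZ, Z)))))))
  →18  S(S(S(add(add(add(SZ, mul(Z, SZ)), add(SSZ, Z)), mul(add(Z, SZ), add(mul(SZ, SZ), add(SSZ, Z)))))))
  →19  S(S(S(add(add(S(add(Z, mul(Z, SZ))), add(SSZ, Z)), mul(add(Z, SZ), add(mul(SZ, SZ), add(SSZ, Z)))))))
  →20  S(S(S(add(S(add(add(Z, mul(Z, SZ)), add(SSZ, Z))), mul(add(Z, SZ), add(mul(SZ, SZ), add(SSZ, Z)))))))
  →21  S(S(S(S(add(add(add(Z, mul(Z, SZ)), add(SSZ, Z)), mul(add(Z, SZ), add(mul(SZ, SZ), add(SSZ, Z))))))))
  →22  S(S(S(S(add(add(mul(Z, SZ), add(SSZ, Z)), mul(add(Z, SZ), add(mul(SZ, SZ), add(SSZ, Z))))))))
  →23  S(S(S(S(add(add(Z, add(SSZ, Z)), mul(add(Z, SZ), add(mul(SZ, SZ), add(SSZ, Z))))))))
  →24  S(S(S(S(add(add(SSZ, Z), mul(add(Z, SZ), add(mul(SZ, SZ), add(SSZ, Z))))))))
  →25  S(S(S(S(add(S(add(SZ, Z)), mul(add(Z, SZ), add(mul(SZ, SZ), add(SSZ, Z))))))))
  →26  S(S(S(S(S(add(add(SZ, Z), mul(add(Z, SZ), add(mul(SZ, SZ), add(SSZ, Z)))))))))
  →27  S(S(S(S(S(add(S(add(Z, Z)), mul(add(Z, SZ), add(mul(SZ, SZ), add(SSZ, Z)))))))))
  →28  S(S(S(S(S(S(add(add(Z, Z), mul(add(Z, SZ), add(mul(SZ, SZ), add(SSZ, Z))))))))))
  →29  S(S(S(S(S(S(add(Z, mul(add(Z, SZ), add(mul(SZ, SZ), add(SSZ, Z))))))))))
  →30  S(S(S(S(S(S(mul(add(Z, SZ), add(mul(SZ, SZ), add(SSZ, Z)))))))))
  →31  S(S(S(S(S(S(mul(SZ, add(mul(SZ, SZ), add(SSZ, Z)))))))))
  →32  S(S(S(S(S(S(add(add(mul(SZ, SZ), add(SSZ, Z)), mul(Z, add(mul(SZ, SZ), add(SSZ, Z))))))))))
  →33  S(S(S(S(S(S(add(add(add(SZ, mul(Z, SZ)), add(SSZ, Z)), mul(Z, add(mul(SZ, SZ), add(SSZ, Z))))))))))
  →34  S(S(S(S(S(S(add(add(S(add(Z, mul(Z, SZ))), add(SSZ, Z)), mul(Z, add(mul(SZ, SZ), add(SSZ, Z))))))))))
  →35  S(S(S(S(S(S(add(S(add(add(Z, mul(Z, SZ)), add(SSZ, Z))), mul(Z, add(mul(SZ, SZ), add(SSZ, Z))))))))))
  →36  S(S(S(S(S(S(S(add(add(add(Z, mul(Z, SZ)), add(SSZ, Z)), mul(Z, add(mul(SZ, SZ), add(SSZ, Z)))))))))))
  →37  S(S(S(S(S(S(S(add(add(mul(Z, SZ), add(SSZ, Z)), mul(Z, add(mul(SZ, SZ), add(SSZ, Z)))))))))))
  →38  S(S(S(S(S(S(S(add(add(Z, add(SSZ, Z)), mul(Z, add(mul(SZ, SZ), add(SSZ, Z)))))))))))
  →39  S(S(S(S(S(S(S(add(add(SSZ, Z), mul(Z, add(mul(SZ, SZ), add(SSZ, Z)))))))))))
  →40  S(S(S(S(S(S(S(add(S(add(SZ, Z)), mul(Z, add(mul(SZ, SZ), add(SSZ, Z)))))))))))
  →41  S(S(S(S(S(S(S(S(add(add(SZ, Z), mul(Z, add(mul(SZ, SZ), add(SSZ, Z))))))))))))
  →42  S(S(S(S(S(S(S(S(add(S(add(Z, Z)), mul(Z, add(mul(SZ, SZ), add(SSZ, Z))))))))))))
  →43  S(S(S(S(S(S(S(S(S(add(add(Z, Z), mul(Z, add(mul(SZ, SZ), add(SSZ, Z)))))))))))))
  →44  S(S(S(S(S(S(S(S(S(add(Z, mul(Z, add(mul(SZ, SZ), add(SSZ, Z)))))))))))))
  →45  S(S(S(S(S(S(S(S(S(mul(Z, add(mul(SZ, SZ), add(SSZ, Z))))))))))))
  →46  S^9(Z)

Answer: DIFFERENT — A ⇓ S^8(Z), B ⇓ S^9(Z)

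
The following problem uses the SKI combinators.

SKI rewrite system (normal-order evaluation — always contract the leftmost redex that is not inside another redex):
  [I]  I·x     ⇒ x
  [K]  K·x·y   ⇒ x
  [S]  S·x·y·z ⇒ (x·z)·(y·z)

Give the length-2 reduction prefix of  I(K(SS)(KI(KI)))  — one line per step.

Answer: after 2 steps: SS

Reduction:
  start: I(K(SS)(KI(KI)))
  step 1: K(SS)(KI(KI))
  step 2: SS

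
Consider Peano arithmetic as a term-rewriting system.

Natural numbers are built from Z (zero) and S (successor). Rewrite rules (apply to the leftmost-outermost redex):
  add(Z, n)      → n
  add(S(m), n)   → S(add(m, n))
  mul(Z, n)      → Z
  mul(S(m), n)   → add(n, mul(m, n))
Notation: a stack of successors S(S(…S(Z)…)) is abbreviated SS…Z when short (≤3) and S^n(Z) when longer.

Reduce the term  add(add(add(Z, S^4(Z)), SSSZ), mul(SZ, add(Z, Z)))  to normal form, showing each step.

  start: add(add(add(Z, S^4(Z)), SSSZ), mul(SZ, add(Z, Z)))
  [1] add(add(S^4(Z), SSSZ), mul(SZ, add(Z, Z)))
  [2] add(S(add(SSSZ, SSSZ)), mul(SZ, add(Z, Z)))
  [3] S(add(add(SSSZ, SSSZ), mul(SZ, add(Z, Z))))
  [4] S(add(S(add(SSZ, SSSZ)), mul(SZ, add(Z, Z))))
  [5] S(S(add(add(SSZ, SSSZ), mul(SZ, add(Z, Z)))))
  [6] S(S(add(S(add(SZ, SSSZ)), mul(SZ, add(Z, Z)))))
  [7] S(S(S(add(add(SZ, SSSZ), mul(SZ, add(Z, Z))))))
  [8] S(S(S(add(S(add(Z, SSSZ)), mul(SZ, add(Z, Z))))))
  [9] S(S(S(S(add(add(Z, SSSZ), mul(SZ, add(Z, Z)))))))
  [10] S(S(S(S(add(SSSZ, mul(SZ, add(Z, Z)))))))
  [11] S(S(S(S(S(add(SSZ, mul(SZ, add(Z, Z))))))))
  [12] S(S(S(S(S(S(add(SZ, mul(SZ, add(Z, Z)))))))))
  [13] S(S(S(S(S(S(S(add(Z, mul(SZ, add(Z, Z))))))))))
  [14] S(S(S(S(S(S(S(mul(SZ, add(Z, Z)))))))))
  [15] S(S(S(S(S(S(S(add(add(Z, Z), mul(Z, add(Z, Z))))))))))
  [16] S(S(S(S(S(S(S(add(Z, mul(Z, add(Z, Z))))))))))
  [17] S(S(S(S(S(S(S(mul(Z, add(Z, Z)))))))))
  [18] S^7(Z)

Answer: normal form = S^7(Z)  (in 18 steps)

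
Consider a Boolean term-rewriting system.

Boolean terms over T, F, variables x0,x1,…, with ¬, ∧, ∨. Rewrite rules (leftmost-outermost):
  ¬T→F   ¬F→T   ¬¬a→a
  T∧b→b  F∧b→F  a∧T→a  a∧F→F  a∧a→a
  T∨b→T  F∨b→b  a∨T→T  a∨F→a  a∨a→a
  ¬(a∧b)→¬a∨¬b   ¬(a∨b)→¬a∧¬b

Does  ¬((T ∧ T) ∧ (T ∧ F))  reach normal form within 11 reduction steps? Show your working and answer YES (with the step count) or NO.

  start: ¬((T ∧ T) ∧ (T ∧ F))
  [1] ¬(T ∧ T) ∨ ¬(T ∧ F)
  [2] (¬T ∨ ¬T) ∨ ¬(T ∧ F)
  [3] ¬T ∨ ¬(T ∧ F)
  [4] F ∨ ¬(T ∧ F)
  [5] ¬(T ∧ F)
  [6] ¬T ∨ ¬F
  [7] F ∨ ¬F
  [8] ¬F
  [9] T

Answer: YES — reaches normal form T in 9 ≤ 11 steps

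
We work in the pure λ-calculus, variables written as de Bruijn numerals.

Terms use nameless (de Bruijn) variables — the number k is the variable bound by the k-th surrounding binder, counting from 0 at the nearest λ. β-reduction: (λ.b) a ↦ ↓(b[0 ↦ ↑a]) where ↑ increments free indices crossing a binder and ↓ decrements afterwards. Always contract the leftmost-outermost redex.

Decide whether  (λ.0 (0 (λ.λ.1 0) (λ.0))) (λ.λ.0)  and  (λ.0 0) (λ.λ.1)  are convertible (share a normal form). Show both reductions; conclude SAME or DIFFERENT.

Answer: DIFFERENT — A ⇓ λ.0, B ⇓ λ.λ.λ.1

Derivation:
Term A:
  start: (λ.0 (0 (λ.λ.1 0) (λ.0))) (λ.λ.0)
  [1] (λ.λ.0) ((λ.λ.0) (λ.λ.1 0) (λ.0))
  [2] λ.0

Term B:
  start: (λ.0 0) (λ.λ.1)
  [1] (λ.λ.1) (λ.λ.1)
  [2] λ.λ.λ.1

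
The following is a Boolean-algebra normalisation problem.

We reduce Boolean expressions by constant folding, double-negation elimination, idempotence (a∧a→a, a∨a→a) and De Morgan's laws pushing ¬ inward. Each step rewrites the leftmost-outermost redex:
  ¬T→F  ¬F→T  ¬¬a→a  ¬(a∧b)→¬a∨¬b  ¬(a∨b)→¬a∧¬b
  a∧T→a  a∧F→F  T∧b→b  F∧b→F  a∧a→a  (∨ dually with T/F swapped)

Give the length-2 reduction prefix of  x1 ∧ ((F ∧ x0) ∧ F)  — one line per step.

Answer: after 2 steps: F

Derivation:
  start: x1 ∧ ((F ∧ x0) ∧ F)
  step 1: x1 ∧ F
  step 2: F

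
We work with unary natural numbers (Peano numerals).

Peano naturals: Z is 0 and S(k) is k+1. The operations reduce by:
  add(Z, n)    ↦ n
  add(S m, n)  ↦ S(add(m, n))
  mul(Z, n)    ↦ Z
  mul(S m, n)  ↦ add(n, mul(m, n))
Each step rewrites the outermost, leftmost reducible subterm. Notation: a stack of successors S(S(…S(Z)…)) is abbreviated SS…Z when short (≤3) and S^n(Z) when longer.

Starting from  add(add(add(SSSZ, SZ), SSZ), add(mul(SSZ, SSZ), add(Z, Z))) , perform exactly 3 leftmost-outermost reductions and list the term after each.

  start: add(add(add(SSSZ, SZ), SSZ), add(mul(SSZ, SSZ), add(Z, Z)))
  step 1: add(add(S(add(SSZ, SZ)), SSZ), add(mul(SSZ, SSZ), add(Z, Z)))
  step 2: add(S(add(add(SSZ, SZ), SSZ)), add(mul(SSZ, SSZ), add(Z, Z)))
  step 3: S(add(add(add(SSZ, SZ), SSZ), add(mul(SSZ, SSZ), add(Z, Z))))

Answer: after 3 steps: S(add(add(add(SSZ, SZ), SSZ), add(mul(SSZ, SSZ), add(Z, Z))))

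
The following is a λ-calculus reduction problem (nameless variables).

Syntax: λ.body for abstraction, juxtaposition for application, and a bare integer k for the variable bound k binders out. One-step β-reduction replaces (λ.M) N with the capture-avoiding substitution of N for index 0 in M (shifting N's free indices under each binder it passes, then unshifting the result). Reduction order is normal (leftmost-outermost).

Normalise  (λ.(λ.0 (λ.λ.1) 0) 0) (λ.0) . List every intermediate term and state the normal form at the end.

  start: (λ.(λ.0 (λ.λ.1) 0) 0) (λ.0)
  →1  (λ.0 (λ.λ.1) 0) (λ.0)
  →2  (λ.0) (λ.λ.1) (λ.0)
  →3  (λ.λ.1) (λ.0)
  →4  λ.λ.0

Answer: normal form = λ.λ.0  (in 4 steps)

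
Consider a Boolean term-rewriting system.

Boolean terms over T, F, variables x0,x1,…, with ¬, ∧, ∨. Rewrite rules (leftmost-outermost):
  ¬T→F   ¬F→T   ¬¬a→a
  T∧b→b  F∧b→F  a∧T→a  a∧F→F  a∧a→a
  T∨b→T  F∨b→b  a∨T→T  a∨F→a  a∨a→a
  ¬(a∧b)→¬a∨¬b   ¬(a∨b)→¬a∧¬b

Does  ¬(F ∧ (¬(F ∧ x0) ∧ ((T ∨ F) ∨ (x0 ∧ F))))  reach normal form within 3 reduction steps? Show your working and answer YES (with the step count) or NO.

Answer: YES — reaches normal form T in 3 ≤ 3 steps

Reduction:
  start: ¬(F ∧ (¬(F ∧ x0) ∧ ((T ∨ F) ∨ (x0 ∧ F))))
  step 1: ¬F ∨ ¬(¬(F ∧ x0) ∧ ((T ∨ F) ∨ (x0 ∧ F)))
  step 2: T ∨ ¬(¬(F ∧ x0) ∧ ((T ∨ F) ∨ (x0 ∧ F)))
  step 3: T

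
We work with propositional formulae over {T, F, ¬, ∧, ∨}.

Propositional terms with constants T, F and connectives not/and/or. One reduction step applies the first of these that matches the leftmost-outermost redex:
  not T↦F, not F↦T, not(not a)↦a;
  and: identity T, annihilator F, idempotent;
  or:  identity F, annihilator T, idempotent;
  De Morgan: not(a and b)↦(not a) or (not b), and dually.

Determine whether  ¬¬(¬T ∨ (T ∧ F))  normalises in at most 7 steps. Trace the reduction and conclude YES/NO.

Answer: YES — reaches normal form F in 4 ≤ 7 steps

Working:
  start: ¬¬(¬T ∨ (T ∧ F))
  →1  ¬T ∨ (T ∧ F)
  →2  F ∨ (T ∧ F)
  →3  T ∧ F
  →4  F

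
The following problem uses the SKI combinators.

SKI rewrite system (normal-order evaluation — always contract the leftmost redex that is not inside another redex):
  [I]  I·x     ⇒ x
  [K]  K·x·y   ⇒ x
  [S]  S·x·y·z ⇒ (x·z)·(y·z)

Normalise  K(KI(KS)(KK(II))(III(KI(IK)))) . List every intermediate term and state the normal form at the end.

Answer: normal form = K(KI)  (in 7 steps)

Derivation:
  start: K(KI(KS)(KK(II))(III(KI(IK))))
  step 1: K(I(KK(II))(III(KI(IK))))
  step 2: K(KK(II)(III(KI(IK))))
  step 3: K(K(III(KI(IK))))
  step 4: K(K(II(KI(IK))))
  step 5: K(K(I(KI(IK))))
  step 6: K(K(KI(IK)))
  step 7: K(KI)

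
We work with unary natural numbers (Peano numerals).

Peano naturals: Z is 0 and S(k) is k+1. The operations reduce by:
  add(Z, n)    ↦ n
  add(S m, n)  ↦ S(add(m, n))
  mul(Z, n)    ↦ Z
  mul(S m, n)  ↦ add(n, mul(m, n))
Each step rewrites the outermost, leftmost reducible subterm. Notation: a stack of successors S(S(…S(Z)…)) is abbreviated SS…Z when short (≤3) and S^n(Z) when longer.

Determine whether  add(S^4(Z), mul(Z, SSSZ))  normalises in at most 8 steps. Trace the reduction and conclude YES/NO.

Answer: YES — reaches normal form S^4(Z) in 6 ≤ 8 steps

Working:
  start: add(S^4(Z), mul(Z, SSSZ))
  →1  S(add(SSSZ, mul(Z, SSSZ)))
  →2  S(S(add(SSZ, mul(Z, SSSZ))))
  →3  S(S(S(add(SZ, mul(Z, SSSZ)))))
  →4  S(S(S(S(add(Z, mul(Z, SSSZ))))))
  →5  S(S(S(S(mul(Z, SSSZ)))))
  →6  S^4(Z)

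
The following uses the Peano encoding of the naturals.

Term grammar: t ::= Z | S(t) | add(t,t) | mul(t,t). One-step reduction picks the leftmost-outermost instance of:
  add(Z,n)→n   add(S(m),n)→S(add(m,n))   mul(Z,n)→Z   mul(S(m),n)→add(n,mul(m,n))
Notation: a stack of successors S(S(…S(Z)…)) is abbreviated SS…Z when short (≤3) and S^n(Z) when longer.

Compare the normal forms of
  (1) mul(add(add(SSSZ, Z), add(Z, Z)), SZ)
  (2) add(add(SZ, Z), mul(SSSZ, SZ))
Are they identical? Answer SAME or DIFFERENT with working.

Answer: DIFFERENT — A ⇓ SSSZ, B ⇓ S^4(Z)

Derivation:
Term A:
  start: mul(add(add(SSSZ, Z), add(Z, Z)), SZ)
  [1] mul(add(S(add(SSZ, Z)), add(Z, Z)), SZ)
  [2] mul(S(add(add(SSZ, Z), add(Z, Z))), SZ)
  [3] add(SZ, mul(add(add(SSZ, Z), add(Z, Z)), SZ))
  [4] S(add(Z, mul(add(add(SSZ, Z), add(Z, Z)), SZ)))
  [5] S(mul(add(add(SSZ, Z), add(Z, Z)), SZ))
  [6] S(mul(add(S(add(SZ, Z)), add(Z, Z)), SZ))
  [7] S(mul(S(add(add(SZ, Z), add(Z, Z))), SZ))
  [8] S(add(SZ, mul(add(add(SZ, Z), add(Z, Z)), SZ)))
  [9] S(S(add(Z, mul(add(add(SZ, Z), add(Z, Z)), SZ))))
  [10] S(S(mul(add(add(SZ, Z), add(Z, Z)), SZ)))
  [11] S(S(mul(add(S(add(Z, Z)), add(Z, Z)), SZ)))
  [12] S(S(mul(S(add(add(Z, Z), add(Z, Z))), SZ)))
  [13] S(S(add(SZ, mul(add(add(Z, Z), add(Z, Z)), SZ))))
  [14] S(S(S(add(Z, mul(add(add(Z, Z), add(Z, Z)), SZ)))))
  [15] S(S(S(mul(add(add(Z, Z), add(Z, Z)), SZ))))
  [16] S(S(S(mul(add(Z, add(Z, Z)), SZ))))
  [17] S(S(S(mul(add(Z, Z), SZ))))
  [18] S(S(S(mul(Z, SZ))))
  [19] SSSZ

Term B:
  start: add(add(SZ, Z), mul(SSSZ, SZ))
  [1] add(S(add(Z, Z)), mul(SSSZ, SZ))
  [2] S(add(add(Z, Z), mul(SSSZ, SZ)))
  [3] S(add(Z, mul(SSSZ, SZ)))
  [4] S(mul(SSSZ, SZ))
  [5] S(add(SZ, mul(SSZ, SZ)))
  [6] S(S(add(Z, mul(SSZ, SZ))))
  [7] S(S(mul(SSZ, SZ)))
  [8] S(S(add(SZ, mul(SZ, SZ))))
  [9] S(S(S(add(Z, mul(SZ, SZ)))))
  [10] S(S(S(mul(SZ, SZ))))
  [11] S(S(S(add(SZ, mul(Z, SZ)))))
  [12] S(S(S(S(add(Z, mul(Z, SZ))))))
  [13] S(S(S(S(mul(Z, SZ)))))
  [14] S^4(Z)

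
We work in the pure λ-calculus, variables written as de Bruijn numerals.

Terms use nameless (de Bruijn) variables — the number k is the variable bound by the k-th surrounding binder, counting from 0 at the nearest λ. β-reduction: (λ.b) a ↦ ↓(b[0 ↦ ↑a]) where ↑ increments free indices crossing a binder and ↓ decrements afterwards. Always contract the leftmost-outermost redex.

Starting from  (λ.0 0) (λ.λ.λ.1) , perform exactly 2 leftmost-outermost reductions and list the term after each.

  start: (λ.0 0) (λ.λ.λ.1)
  [1] (λ.λ.λ.1) (λ.λ.λ.1)
  [2] λ.λ.1

Answer: after 2 steps: λ.λ.1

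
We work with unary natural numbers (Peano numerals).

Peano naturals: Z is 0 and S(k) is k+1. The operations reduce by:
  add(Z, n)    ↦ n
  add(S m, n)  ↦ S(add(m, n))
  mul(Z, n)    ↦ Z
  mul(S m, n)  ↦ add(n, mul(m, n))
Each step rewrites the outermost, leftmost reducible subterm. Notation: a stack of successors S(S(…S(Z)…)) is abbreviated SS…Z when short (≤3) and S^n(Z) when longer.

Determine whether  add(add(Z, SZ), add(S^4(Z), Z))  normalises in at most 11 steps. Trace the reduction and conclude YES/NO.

  start: add(add(Z, SZ), add(S^4(Z), Z))
  →1  add(SZ, add(S^4(Z), Z))
  →2  S(add(Z, add(S^4(Z), Z)))
  →3  S(add(S^4(Z), Z))
  →4  S(S(add(SSSZ, Z)))
  →5  S(S(S(add(SSZ, Z))))
  →6  S(S(S(S(add(SZ, Z)))))
  →7  S(S(S(S(S(add(Z, Z))))))
  →8  S^5(Z)

Answer: YES — reaches normal form S^5(Z) in 8 ≤ 11 steps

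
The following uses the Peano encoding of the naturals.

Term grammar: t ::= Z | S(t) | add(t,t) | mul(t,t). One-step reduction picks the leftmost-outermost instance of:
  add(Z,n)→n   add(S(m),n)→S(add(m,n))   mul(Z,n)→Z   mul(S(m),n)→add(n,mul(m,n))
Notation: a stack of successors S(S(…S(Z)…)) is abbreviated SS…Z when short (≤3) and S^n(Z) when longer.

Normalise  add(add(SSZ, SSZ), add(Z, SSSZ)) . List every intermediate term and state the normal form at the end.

Answer: normal form = S^7(Z)  (in 9 steps)

Working:
  start: add(add(SSZ, SSZ), add(Z, SSSZ))
  [1] add(S(add(SZ, SSZ)), add(Z, SSSZ))
  [2] S(add(add(SZ, SSZ), add(Z, SSSZ)))
  [3] S(add(S(add(Z, SSZ)), add(Z, SSSZ)))
  [4] S(S(add(add(Z, SSZ), add(Z, SSSZ))))
  [5] S(S(add(SSZ, add(Z, SSSZ))))
  [6] S(S(S(add(SZ, add(Z, SSSZ)))))
  [7] S(S(S(S(add(Z, add(Z, SSSZ))))))
  [8] S(S(S(S(add(Z, SSSZ)))))
  [9] S^7(Z)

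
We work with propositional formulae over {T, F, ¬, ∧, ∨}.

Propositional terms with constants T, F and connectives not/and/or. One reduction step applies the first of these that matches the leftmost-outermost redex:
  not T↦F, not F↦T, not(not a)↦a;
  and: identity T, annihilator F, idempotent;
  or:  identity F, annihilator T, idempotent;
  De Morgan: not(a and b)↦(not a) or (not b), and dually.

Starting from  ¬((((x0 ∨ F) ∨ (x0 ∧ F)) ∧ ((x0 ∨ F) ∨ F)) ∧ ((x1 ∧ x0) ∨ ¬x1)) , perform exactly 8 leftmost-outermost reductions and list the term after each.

Answer: after 8 steps: ((¬x0 ∧ (¬x0 ∨ T)) ∨ ¬((x0 ∨ F) ∨ F)) ∨ ¬((x1 ∧ x0) ∨ ¬x1)

Derivation:
  start: ¬((((x0 ∨ F) ∨ (x0 ∧ F)) ∧ ((x0 ∨ F) ∨ F)) ∧ ((x1 ∧ x0) ∨ ¬x1))
  →1  ¬(((x0 ∨ F) ∨ (x0 ∧ F)) ∧ ((x0 ∨ F) ∨ F)) ∨ ¬((x1 ∧ x0) ∨ ¬x1)
  →2  (¬((x0 ∨ F) ∨ (x0 ∧ F)) ∨ ¬((x0 ∨ F) ∨ F)) ∨ ¬((x1 ∧ x0) ∨ ¬x1)
  →3  ((¬(x0 ∨ F) ∧ ¬(x0 ∧ F)) ∨ ¬((x0 ∨ F) ∨ F)) ∨ ¬((x1 ∧ x0) ∨ ¬x1)
  →4  (((¬x0 ∧ ¬F) ∧ ¬(x0 ∧ F)) ∨ ¬((x0 ∨ F) ∨ F)) ∨ ¬((x1 ∧ x0) ∨ ¬x1)
  →5  (((¬x0 ∧ T) ∧ ¬(x0 ∧ F)) ∨ ¬((x0 ∨ F) ∨ F)) ∨ ¬((x1 ∧ x0) ∨ ¬x1)
  →6  ((¬x0 ∧ ¬(x0 ∧ F)) ∨ ¬((x0 ∨ F) ∨ F)) ∨ ¬((x1 ∧ x0) ∨ ¬x1)
  →7  ((¬x0 ∧ (¬x0 ∨ ¬F)) ∨ ¬((x0 ∨ F) ∨ F)) ∨ ¬((x1 ∧ x0) ∨ ¬x1)
  →8  ((¬x0 ∧ (¬x0 ∨ T)) ∨ ¬((x0 ∨ F) ∨ F)) ∨ ¬((x1 ∧ x0) ∨ ¬x1)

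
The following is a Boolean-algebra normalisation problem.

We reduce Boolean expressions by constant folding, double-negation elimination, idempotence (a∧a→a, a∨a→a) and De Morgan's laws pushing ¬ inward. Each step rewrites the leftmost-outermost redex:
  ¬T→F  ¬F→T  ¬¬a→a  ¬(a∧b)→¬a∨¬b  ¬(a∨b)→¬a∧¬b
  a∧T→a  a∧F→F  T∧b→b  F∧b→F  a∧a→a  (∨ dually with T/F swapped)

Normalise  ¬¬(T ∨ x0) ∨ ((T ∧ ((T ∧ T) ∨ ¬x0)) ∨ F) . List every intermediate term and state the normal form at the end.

  start: ¬¬(T ∨ x0) ∨ ((T ∧ ((T ∧ T) ∨ ¬x0)) ∨ F)
  →1  (T ∨ x0) ∨ ((T ∧ ((T ∧ T) ∨ ¬x0)) ∨ F)
  →2  T ∨ ((T ∧ ((T ∧ T) ∨ ¬x0)) ∨ F)
  →3  T

Answer: normal form = T  (in 3 steps)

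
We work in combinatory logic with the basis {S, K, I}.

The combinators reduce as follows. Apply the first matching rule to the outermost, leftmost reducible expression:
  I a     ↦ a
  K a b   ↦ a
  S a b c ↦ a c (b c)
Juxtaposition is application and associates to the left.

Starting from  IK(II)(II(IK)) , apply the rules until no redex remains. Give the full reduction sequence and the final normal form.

  start: IK(II)(II(IK))
  [1] K(II)(II(IK))
  [2] II
  [3] I

Answer: normal form = I  (in 3 steps)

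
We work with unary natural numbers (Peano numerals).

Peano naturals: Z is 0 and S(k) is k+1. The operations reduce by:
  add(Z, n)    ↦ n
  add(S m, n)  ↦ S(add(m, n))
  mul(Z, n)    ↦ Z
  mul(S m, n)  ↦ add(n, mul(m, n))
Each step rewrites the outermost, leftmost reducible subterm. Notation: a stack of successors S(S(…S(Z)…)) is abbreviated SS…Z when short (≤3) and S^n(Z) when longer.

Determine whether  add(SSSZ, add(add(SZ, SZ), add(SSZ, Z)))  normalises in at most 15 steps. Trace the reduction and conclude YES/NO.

Answer: YES — reaches normal form S^7(Z) in 12 ≤ 15 steps

Derivation:
  start: add(SSSZ, add(add(SZ, SZ), add(SSZ, Z)))
  step 1: S(add(SSZ, add(add(SZ, SZ), add(SSZ, Z))))
  step 2: S(S(add(SZ, add(add(SZ, SZ), add(SSZ, Z)))))
  step 3: S(S(S(add(Z, add(add(SZ, SZ), add(SSZ, Z))))))
  step 4: S(S(S(add(add(SZ, SZ), add(SSZ, Z)))))
  step 5: S(S(S(add(S(add(Z, SZ)), add(SSZ, Z)))))
  step 6: S(S(S(S(add(add(Z, SZ), add(SSZ, Z))))))
  step 7: S(S(S(S(add(SZ, add(SSZ, Z))))))
  step 8: S(S(S(S(S(add(Z, add(SSZ, Z)))))))
  step 9: S(S(S(S(S(add(SSZ, Z))))))
  step 10: S(S(S(S(S(S(add(SZ, Z)))))))
  step 11: S(S(S(S(S(S(S(add(Z, Z))))))))
  step 12: S^7(Z)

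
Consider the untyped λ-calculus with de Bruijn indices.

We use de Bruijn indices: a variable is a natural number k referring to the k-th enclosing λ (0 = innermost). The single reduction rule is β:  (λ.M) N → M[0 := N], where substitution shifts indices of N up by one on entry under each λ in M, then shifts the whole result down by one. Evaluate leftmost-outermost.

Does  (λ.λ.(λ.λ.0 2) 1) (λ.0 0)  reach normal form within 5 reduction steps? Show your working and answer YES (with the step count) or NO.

Answer: YES — reaches normal form λ.λ.0 1 in 2 ≤ 5 steps

Working:
  start: (λ.λ.(λ.λ.0 2) 1) (λ.0 0)
  [1] λ.(λ.λ.0 2) (λ.0 0)
  [2] λ.λ.0 1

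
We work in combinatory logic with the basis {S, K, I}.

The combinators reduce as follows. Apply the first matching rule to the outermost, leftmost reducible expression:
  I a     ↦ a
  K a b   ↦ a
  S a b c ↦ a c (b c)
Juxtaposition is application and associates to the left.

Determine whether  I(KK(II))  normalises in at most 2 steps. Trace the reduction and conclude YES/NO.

Answer: YES — reaches normal form K in 2 ≤ 2 steps

Working:
  start: I(KK(II))
  step 1: KK(II)
  step 2: K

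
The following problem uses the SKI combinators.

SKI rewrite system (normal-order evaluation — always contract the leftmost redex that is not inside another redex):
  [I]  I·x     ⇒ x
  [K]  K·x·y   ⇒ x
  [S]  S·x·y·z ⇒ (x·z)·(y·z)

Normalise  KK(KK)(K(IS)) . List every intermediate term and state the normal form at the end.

Answer: normal form = K(KS)  (in 2 steps)

Derivation:
  start: KK(KK)(K(IS))
  step 1: K(K(IS))
  step 2: K(KS)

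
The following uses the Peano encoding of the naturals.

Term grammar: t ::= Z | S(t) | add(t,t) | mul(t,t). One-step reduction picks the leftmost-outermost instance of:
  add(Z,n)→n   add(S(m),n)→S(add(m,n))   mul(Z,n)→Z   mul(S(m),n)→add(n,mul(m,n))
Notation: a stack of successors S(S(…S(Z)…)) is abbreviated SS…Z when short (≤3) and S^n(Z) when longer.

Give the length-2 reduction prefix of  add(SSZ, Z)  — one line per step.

  start: add(SSZ, Z)
  [1] S(add(SZ, Z))
  [2] S(S(add(Z, Z)))

Answer: after 2 steps: S(S(add(Z, Z)))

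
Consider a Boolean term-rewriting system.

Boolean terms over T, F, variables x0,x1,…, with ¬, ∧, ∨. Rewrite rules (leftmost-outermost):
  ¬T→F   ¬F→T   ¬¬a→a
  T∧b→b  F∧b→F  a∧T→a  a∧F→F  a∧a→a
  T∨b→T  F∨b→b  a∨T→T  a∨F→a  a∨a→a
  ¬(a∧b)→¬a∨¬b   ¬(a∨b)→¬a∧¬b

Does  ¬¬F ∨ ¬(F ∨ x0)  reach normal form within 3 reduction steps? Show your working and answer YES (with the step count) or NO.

Answer: NO — after 3 steps the term is ¬F ∧ ¬x0, not yet normal

Derivation:
  start: ¬¬F ∨ ¬(F ∨ x0)
  [1] F ∨ ¬(F ∨ x0)
  [2] ¬(F ∨ x0)
  [3] ¬F ∧ ¬x0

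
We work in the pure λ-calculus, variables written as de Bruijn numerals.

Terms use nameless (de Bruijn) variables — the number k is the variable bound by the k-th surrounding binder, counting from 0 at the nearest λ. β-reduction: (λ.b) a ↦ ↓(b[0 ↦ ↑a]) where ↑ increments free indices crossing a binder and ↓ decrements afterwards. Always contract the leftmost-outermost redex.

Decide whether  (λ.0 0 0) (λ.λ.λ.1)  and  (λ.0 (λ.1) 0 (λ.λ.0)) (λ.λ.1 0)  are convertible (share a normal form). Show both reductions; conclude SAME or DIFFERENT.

Answer: DIFFERENT — A ⇓ λ.λ.λ.λ.1, B ⇓ λ.λ.0

Reduction:
Term A:
  start: (λ.0 0 0) (λ.λ.λ.1)
  [1] (λ.λ.λ.1) (λ.λ.λ.1) (λ.λ.λ.1)
  [2] (λ.λ.1) (λ.λ.λ.1)
  [3] λ.λ.λ.λ.1

Term B:
  start: (λ.0 (λ.1) 0 (λ.λ.0)) (λ.λ.1 0)
  [1] (λ.λ.1 0) (λ.λ.λ.1 0) (λ.λ.1 0) (λ.λ.0)
  [2] (λ.(λ.λ.λ.1 0) 0) (λ.λ.1 0) (λ.λ.0)
  [3] (λ.λ.λ.1 0) (λ.λ.1 0) (λ.λ.0)
  [4] (λ.λ.1 0) (λ.λ.0)
  [5] λ.(λ.λ.0) 0
  [6] λ.λ.0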